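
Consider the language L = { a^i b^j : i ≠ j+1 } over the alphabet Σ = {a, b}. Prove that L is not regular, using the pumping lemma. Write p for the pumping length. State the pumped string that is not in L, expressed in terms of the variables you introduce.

a^{p+p!} b^{p+p!-1}

Assume L is regular. Let p be the pumping length given by the pumping lemma.
Choose w = a^p b^{p+p!-1}. Since p ≠ (p+p!-1)+1 = p+p!, w ∈ L; and |w| ≥ p.
The pumping lemma gives a decomposition w = xyz where |xy| ≤ p and y is nonempty.
The first p characters of w are a's, so xy (and hence y) consists only of a's. Write y = a^k, 1 ≤ k ≤ p.
Since 1 ≤ k ≤ p, k divides p!; set t = 1 + p!/k. Then xy^t z has p + (p!/k)·k = p + p! copies of a. Now the a-count is p+p! and (b-count)+1 = (p+p!-1)+1 = p+p!, so i ≠ j+1 fails. So xy^t z = a^{p+p!} b^{p+p!-1} ∉ L.
Contradiction. Therefore L is not regular.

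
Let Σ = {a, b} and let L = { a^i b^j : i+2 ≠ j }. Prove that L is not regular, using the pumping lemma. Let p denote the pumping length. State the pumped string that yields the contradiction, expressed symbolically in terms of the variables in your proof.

Assume L is regular. Let p be the pumping length given by the pumping lemma.
Choose w = a^p b^{p+p!+2}. Since p ≠ (p+p!+2)-2 = p+p!, w ∈ L; and |w| ≥ p.
The pumping lemma gives a decomposition w = xyz where |xy| ≤ p and y is nonempty.
The first p characters of w are a's, so xy (and hence y) consists only of a's. Write y = a^k, 1 ≤ k ≤ p.
Since 1 ≤ k ≤ p, k divides p!; set t = 1 + p!/k. Then xy^t z has p + (p!/k)·k = p + p! copies of a. Now the a-count is p+p! and (b-count)-2 = (p+p!+2)-2 = p+p!, so i+2 ≠ j fails. So xy^t z = a^{p+p!} b^{p+p!+2} ∉ L.
This contradicts the pumping lemma, so L is not regular.

a^{p+p!} b^{p+p!+2}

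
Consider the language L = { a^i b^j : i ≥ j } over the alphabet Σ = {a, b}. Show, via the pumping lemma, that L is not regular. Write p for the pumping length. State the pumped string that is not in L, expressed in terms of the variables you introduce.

Suppose for contradiction that L is regular, and let p be the pumping length.
Choose w = a^p b^p ∈ L, with |w| = 2p ≥ p.
The pumping lemma gives a decomposition w = xyz where |xy| ≤ p and |y| ≥ 1.
The first p characters of w are a's, so xy (and hence y) consists only of a's. Write y = a^k, 1 ≤ k ≤ p.
Consider xy^0z = xz = a^{p-k} b^p. Since k ≥ 1, the a-count p-k is less than p, so i ≥ j fails; thus xz ∉ L.
This is a contradiction; hence L is not regular.

a^{p-k} b^p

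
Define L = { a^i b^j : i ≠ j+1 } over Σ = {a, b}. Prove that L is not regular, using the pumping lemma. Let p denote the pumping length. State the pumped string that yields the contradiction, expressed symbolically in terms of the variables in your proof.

Assume L is regular; let p be its pumping constant.
Choose w = a^p b^{p+p!-1}. Since p ≠ (p+p!-1)+1 = p+p!, w ∈ L; and |w| ≥ p.
Write w = xyz as guaranteed by the lemma, with |xy| ≤ p and |y| > 0.
Since the first p symbols of w are all a's and |xy| ≤ p, y lies entirely in the leading a-block: y = a^k for some k with 1 ≤ k ≤ p.
Since 1 ≤ k ≤ p, k divides p!; set t = 1 + p!/k. Then xy^t z has p + (p!/k)·k = p + p! copies of a. Now the a-count is p+p! and (b-count)+1 = (p+p!-1)+1 = p+p!, so i ≠ j+1 fails. So xy^t z = a^{p+p!} b^{p+p!-1} ∉ L.
This contradicts the pumping lemma, so L is not regular.

a^{p+p!} b^{p+p!-1}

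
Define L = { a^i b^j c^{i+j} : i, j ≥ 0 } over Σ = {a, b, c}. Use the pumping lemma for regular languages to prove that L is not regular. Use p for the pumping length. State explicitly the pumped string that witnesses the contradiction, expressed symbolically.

Toward a contradiction, assume L is regular with pumping length p.
Take w = a^p b^p c^{2p} ∈ L (with i=j=p, i+j=2p), |w| = 4p ≥ p.
Write w = xyz as guaranteed by the lemma, with |xy| ≤ p and y is nonempty.
Since the first p symbols of w are all a's and |xy| ≤ p, y lies entirely in the leading a-block: y = a^k for some k with 1 ≤ k ≤ p.
Consider xy^2z = a^{p+k} b^p c^{2p}. Now the a- and b-counts sum to 2p+k, but the c-count is 2p ≠ 2p+k. So xy^2z ∉ L.
This is a contradiction; hence L is not regular.

a^{p+k} b^p c^{2p}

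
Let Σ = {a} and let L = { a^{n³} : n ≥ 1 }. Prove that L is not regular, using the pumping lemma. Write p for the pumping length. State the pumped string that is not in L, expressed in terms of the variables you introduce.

a^{p³+k}

Suppose for contradiction that L is regular, and let p be the pumping length.
Take w = a^{p³} ∈ L with |w| = p³ ≥ p.
By the pumping lemma, w = xyz with |xy| ≤ p and y is nonempty.
Then y = a^k for some k with 1 ≤ k ≤ p.
Pump with i = 2: xy^2z = a^{p³+k}. Since 1 ≤ k ≤ p, p³ < p³+k ≤ p³+p < p³+3p²+3p+1 = (p+1)³, so p³+k is not a perfect cube. So xy^2z ∉ L.
This is a contradiction; hence L is not regular.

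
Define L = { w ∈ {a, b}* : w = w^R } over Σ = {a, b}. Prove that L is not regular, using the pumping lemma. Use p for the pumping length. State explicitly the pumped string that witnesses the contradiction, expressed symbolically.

Suppose for contradiction that L is regular, and let p be the pumping length.
Take w = a^p b a^p, a palindrome of length 2p+1 ≥ p.
The pumping lemma gives a decomposition w = xyz where |xy| ≤ p and |y| ≥ 1.
Since the first p symbols of w are all a's and |xy| ≤ p, y lies entirely in the leading a-block: y = a^k for some k with 1 ≤ k ≤ p.
Pump with i = 2: xy^2z = a^{p+k} b a^p. Its reverse is a^p b a^{p+k}, which differs from xy^2z since k ≥ 1. So xy^2z is not a palindrome and xy^2z ∉ L.
This is a contradiction; hence L is not regular.

a^{p+k} b a^p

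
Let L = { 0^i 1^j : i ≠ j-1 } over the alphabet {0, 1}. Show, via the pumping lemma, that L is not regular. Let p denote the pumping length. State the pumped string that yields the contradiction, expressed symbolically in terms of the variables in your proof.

Toward a contradiction, assume L is regular with pumping length p.
Choose w = 0^p 1^{p+p!+1}. Since p ≠ (p+p!+1)-1 = p+p!, w ∈ L; and |w| ≥ p.
Write w = xyz as guaranteed by the lemma, with |xy| ≤ p and y is nonempty.
Since the first p symbols of w are all 0's and |xy| ≤ p, y lies entirely in the leading 0-block: y = 0^k for some k with 1 ≤ k ≤ p.
Since 1 ≤ k ≤ p, k divides p!; set t = 1 + p!/k. Then xy^t z has p + (p!/k)·k = p + p! copies of 0. Now the 0-count is p+p! and (1-count)-1 = (p+p!+1)-1 = p+p!, so i ≠ j-1 fails. So xy^t z = 0^{p+p!} 1^{p+p!+1} ∉ L.
This contradicts the pumping lemma, so L is not regular.

0^{p+p!} 1^{p+p!+1}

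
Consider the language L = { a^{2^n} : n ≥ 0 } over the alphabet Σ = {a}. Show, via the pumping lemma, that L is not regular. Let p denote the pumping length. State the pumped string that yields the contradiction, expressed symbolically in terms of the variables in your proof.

a^{2^p+k}

Toward a contradiction, assume L is regular with pumping length p.
Take w = a^{2^p} ∈ L with |w| = 2^p ≥ p.
By the pumping lemma, w = xyz with |xy| ≤ p and |y| ≥ 1.
Then y = a^k for some k with 1 ≤ k ≤ p.
Pump with i = 2: xy^2z = a^{2^p+k}. Since 1 ≤ k ≤ p < 2^p, we have 2^p < 2^p+k < 2^{p+1}, so 2^p+k is not a power of 2. So xy^2z ∉ L.
This is a contradiction; hence L is not regular.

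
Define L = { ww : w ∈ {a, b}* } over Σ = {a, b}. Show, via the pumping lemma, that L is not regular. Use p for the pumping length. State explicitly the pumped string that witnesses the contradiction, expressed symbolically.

Toward a contradiction, assume L is regular with pumping length p.
Take w = a^p b^p a^p b^p = uu where u = a^pb^p; then w ∈ L and |w| = 4p ≥ p.
The pumping lemma gives a decomposition w = xyz where |xy| ≤ p and |y| ≥ 1.
Since the first p symbols of w are all a's and |xy| ≤ p, y lies entirely in the leading a-block: y = a^k for some k with 1 ≤ k ≤ p.
Pump with i = 2: xy^2z = a^{p+k} b^p a^p b^p, of length 4p+k. Suppose this equals vv. The string starts with a and ends with b, so v does too; thus the boundary between the two copies of v is a b→a transition. There is exactly one such transition, at position 2p+k, so |v| = 2p+k and |vv| = 4p+2k ≠ 4p+k since k ≥ 1. So xy^2z ∉ L.
Contradiction. Therefore L is not regular.

a^{p+k} b^p a^p b^p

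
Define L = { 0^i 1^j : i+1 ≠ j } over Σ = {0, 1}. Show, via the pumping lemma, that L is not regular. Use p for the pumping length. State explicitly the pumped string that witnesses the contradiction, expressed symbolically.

0^{p+p!} 1^{p+p!+1}

Assume L is regular. Let p be the pumping length given by the pumping lemma.
Choose w = 0^p 1^{p+p!+1}. Since p ≠ (p+p!+1)-1 = p+p!, w ∈ L; and |w| ≥ p.
Write w = xyz as guaranteed by the lemma, with |xy| ≤ p and y is nonempty.
The first p characters of w are 0's, so xy (and hence y) consists only of 0's. Write y = 0^k, 1 ≤ k ≤ p.
Since 1 ≤ k ≤ p, k divides p!; set t = 1 + p!/k. Then xy^t z has p + (p!/k)·k = p + p! copies of 0. Now the 0-count is p+p! and (1-count)-1 = (p+p!+1)-1 = p+p!, so i+1 ≠ j fails. So xy^t z = 0^{p+p!} 1^{p+p!+1} ∉ L.
This is a contradiction; hence L is not regular.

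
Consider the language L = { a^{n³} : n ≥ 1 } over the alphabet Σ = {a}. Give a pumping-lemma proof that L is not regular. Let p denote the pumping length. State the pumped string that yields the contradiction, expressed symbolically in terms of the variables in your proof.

a^{p³+k}

Toward a contradiction, assume L is regular with pumping length p.
Take w = a^{p³} ∈ L with |w| = p³ ≥ p.
Write w = xyz as guaranteed by the lemma, with |xy| ≤ p and |y| ≥ 1.
Then y = a^k for some k with 1 ≤ k ≤ p.
Pump with i = 2: xy^2z = a^{p³+k}. Since 1 ≤ k ≤ p, p³ < p³+k ≤ p³+p < p³+3p²+3p+1 = (p+1)³, so p³+k is not a perfect cube. So xy^2z ∉ L.
This is a contradiction; hence L is not regular.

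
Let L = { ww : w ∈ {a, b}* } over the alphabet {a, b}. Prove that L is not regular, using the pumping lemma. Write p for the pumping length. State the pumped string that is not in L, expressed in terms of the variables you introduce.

Assume L is regular; let p be its pumping constant.
Take w = a^p b^p a^p b^p = uu where u = a^pb^p; then w ∈ L and |w| = 4p ≥ p.
The pumping lemma gives a decomposition w = xyz where |xy| ≤ p and |y| > 0.
Because |xy| ≤ p and w begins with p copies of a, we have y = a^k with 1 ≤ k ≤ p.
Pump with i = 2: xy^2z = a^{p+k} b^p a^p b^p, of length 4p+k. Suppose this equals vv. The string starts with a and ends with b, so v does too; thus the boundary between the two copies of v is a b→a transition. There is exactly one such transition, at position 2p+k, so |v| = 2p+k and |vv| = 4p+2k ≠ 4p+k since k ≥ 1. So xy^2z ∉ L.
This is a contradiction; hence L is not regular.

a^{p+k} b^p a^p b^p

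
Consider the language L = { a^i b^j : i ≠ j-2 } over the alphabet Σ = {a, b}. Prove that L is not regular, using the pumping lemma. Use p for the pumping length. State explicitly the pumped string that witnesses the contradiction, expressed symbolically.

a^{p+p!} b^{p+p!+2}

Assume L is regular; let p be its pumping constant.
Choose w = a^p b^{p+p!+2}. Since p ≠ (p+p!+2)-2 = p+p!, w ∈ L; and |w| ≥ p.
The pumping lemma gives a decomposition w = xyz where |xy| ≤ p and |y| ≥ 1.
Since the first p symbols of w are all a's and |xy| ≤ p, y lies entirely in the leading a-block: y = a^k for some k with 1 ≤ k ≤ p.
Since 1 ≤ k ≤ p, k divides p!; set t = 1 + p!/k. Then xy^t z has p + (p!/k)·k = p + p! copies of a. Now the a-count is p+p! and (b-count)-2 = (p+p!+2)-2 = p+p!, so i ≠ j-2 fails. So xy^t z = a^{p+p!} b^{p+p!+2} ∉ L.
This contradicts the pumping lemma, so L is not regular.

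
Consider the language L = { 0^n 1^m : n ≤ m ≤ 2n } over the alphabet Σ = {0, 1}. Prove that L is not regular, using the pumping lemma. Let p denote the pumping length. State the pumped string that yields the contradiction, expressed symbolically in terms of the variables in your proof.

Assume L is regular; let p be its pumping constant.
Take w = 0^p 1^p ∈ L (since p ≤ p ≤ 2p), with |w| = 2p ≥ p.
Write w = xyz as guaranteed by the lemma, with |xy| ≤ p and |y| ≥ 1.
Because |xy| ≤ p and w begins with p copies of 0, we have y = 0^k with 1 ≤ k ≤ p.
Pump with i = 2: xy^2z = 0^{p+k} 1^p. Now n = p+k > p = m, so the condition n ≤ m fails. Thus xy^2z ∉ L.
Contradiction. Therefore L is not regular.

0^{p+k} 1^p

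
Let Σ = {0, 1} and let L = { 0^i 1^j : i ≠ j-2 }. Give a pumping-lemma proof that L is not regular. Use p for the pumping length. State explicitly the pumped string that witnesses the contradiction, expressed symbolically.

0^{p+p!} 1^{p+p!+2}

Assume L is regular; let p be its pumping constant.
Choose w = 0^p 1^{p+p!+2}. Since p ≠ (p+p!+2)-2 = p+p!, w ∈ L; and |w| ≥ p.
By the pumping lemma, w = xyz with |xy| ≤ p and y is nonempty.
Because |xy| ≤ p and w begins with p copies of 0, we have y = 0^k with 1 ≤ k ≤ p.
Since 1 ≤ k ≤ p, k divides p!; set t = 1 + p!/k. Then xy^t z has p + (p!/k)·k = p + p! copies of 0. Now the 0-count is p+p! and (1-count)-2 = (p+p!+2)-2 = p+p!, so i ≠ j-2 fails. So xy^t z = 0^{p+p!} 1^{p+p!+2} ∉ L.
This is a contradiction; hence L is not regular.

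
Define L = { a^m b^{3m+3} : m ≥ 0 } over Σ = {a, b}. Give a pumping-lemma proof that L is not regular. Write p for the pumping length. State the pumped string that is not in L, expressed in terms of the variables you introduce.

Suppose for contradiction that L is regular, and let p be the pumping length.
Let w = a^p b^{3p+3} ∈ L; note |w| = 4p+3 ≥ p.
The pumping lemma gives a decomposition w = xyz where |xy| ≤ p and y is nonempty.
The first p characters of w are a's, so xy (and hence y) consists only of a's. Write y = a^k, 1 ≤ k ≤ p.
Pump with i = 2: xy^2z = a^{p+k} b^{3p+3}. For this to lie in L we would need 3p+3 = 3(p+k)+3, which forces k = 0. But k ≥ 1, so xy^2z ∉ L.
Contradiction. Therefore L is not regular.

a^{p+k} b^{3p+3}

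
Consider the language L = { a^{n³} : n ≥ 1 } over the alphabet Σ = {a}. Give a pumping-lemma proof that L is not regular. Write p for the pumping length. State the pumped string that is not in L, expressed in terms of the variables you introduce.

Suppose for contradiction that L is regular, and let p be the pumping length.
Take w = a^{p³} ∈ L with |w| = p³ ≥ p.
Write w = xyz as guaranteed by the lemma, with |xy| ≤ p and y is nonempty.
Then y = a^k for some k with 1 ≤ k ≤ p.
Pump with i = 2: xy^2z = a^{p³+k}. Since 1 ≤ k ≤ p, p³ < p³+k ≤ p³+p < p³+3p²+3p+1 = (p+1)³, so p³+k is not a perfect cube. So xy^2z ∉ L.
This contradicts the pumping lemma, so L is not regular.

a^{p³+k}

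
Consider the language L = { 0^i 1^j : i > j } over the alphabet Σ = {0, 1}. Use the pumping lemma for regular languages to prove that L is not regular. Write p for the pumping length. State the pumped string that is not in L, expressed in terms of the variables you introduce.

Toward a contradiction, assume L is regular with pumping length p.
Choose w = 0^{p+1} 1^p ∈ L, with |w| = 2p+1 ≥ p.
Write w = xyz as guaranteed by the lemma, with |xy| ≤ p and |y| > 0.
Since the first p symbols of w are all 0's and |xy| ≤ p, y lies entirely in the leading 0-block: y = 0^k for some k with 1 ≤ k ≤ p.
Consider xy^0z = xz = 0^{p+1-k} 1^p. Since k ≥ 1, the 0-count p+1-k is at most p, so i > j fails; thus xz ∉ L.
Contradiction. Therefore L is not regular.

0^{p+1-k} 1^p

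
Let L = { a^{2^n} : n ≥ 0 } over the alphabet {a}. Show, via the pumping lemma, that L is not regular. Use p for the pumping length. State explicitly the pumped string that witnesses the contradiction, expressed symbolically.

Suppose for contradiction that L is regular, and let p be the pumping length.
Take w = a^{2^p} ∈ L with |w| = 2^p ≥ p.
By the pumping lemma, w = xyz with |xy| ≤ p and |y| ≥ 1.
Then y = a^k for some k with 1 ≤ k ≤ p.
Pump with i = 2: xy^2z = a^{2^p+k}. Since 1 ≤ k ≤ p < 2^p, we have 2^p < 2^p+k < 2^{p+1}, so 2^p+k is not a power of 2. So xy^2z ∉ L.
Contradiction. Therefore L is not regular.

a^{2^p+k}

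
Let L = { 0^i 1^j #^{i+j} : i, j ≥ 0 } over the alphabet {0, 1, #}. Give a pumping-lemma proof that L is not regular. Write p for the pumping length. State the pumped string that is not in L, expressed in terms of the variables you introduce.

0^{p+k} 1^p #^{2p}

Suppose for contradiction that L is regular, and let p be the pumping length.
Take w = 0^p 1^p #^{2p} ∈ L (with i=j=p, i+j=2p), |w| = 4p ≥ p.
Write w = xyz as guaranteed by the lemma, with |xy| ≤ p and |y| > 0.
Because |xy| ≤ p and w begins with p copies of 0, we have y = 0^k with 1 ≤ k ≤ p.
Consider xy^2z = 0^{p+k} 1^p #^{2p}. Now the 0- and 1-counts sum to 2p+k, but the #-count is 2p ≠ 2p+k. So xy^2z ∉ L.
This is a contradiction; hence L is not regular.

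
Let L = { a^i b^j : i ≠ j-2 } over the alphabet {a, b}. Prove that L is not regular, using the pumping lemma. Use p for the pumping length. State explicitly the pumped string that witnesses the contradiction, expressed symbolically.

a^{p+p!} b^{p+p!+2}

Suppose for contradiction that L is regular, and let p be the pumping length.
Choose w = a^p b^{p+p!+2}. Since p ≠ (p+p!+2)-2 = p+p!, w ∈ L; and |w| ≥ p.
The pumping lemma gives a decomposition w = xyz where |xy| ≤ p and |y| ≥ 1.
Because |xy| ≤ p and w begins with p copies of a, we have y = a^k with 1 ≤ k ≤ p.
Since 1 ≤ k ≤ p, k divides p!; set t = 1 + p!/k. Then xy^t z has p + (p!/k)·k = p + p! copies of a. Now the a-count is p+p! and (b-count)-2 = (p+p!+2)-2 = p+p!, so i ≠ j-2 fails. So xy^t z = a^{p+p!} b^{p+p!+2} ∉ L.
Contradiction. Therefore L is not regular.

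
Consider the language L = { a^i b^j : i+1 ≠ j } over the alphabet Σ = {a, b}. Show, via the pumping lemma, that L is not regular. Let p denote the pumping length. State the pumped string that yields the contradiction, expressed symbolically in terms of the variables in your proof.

Assume L is regular; let p be its pumping constant.
Choose w = a^p b^{p+p!+1}. Since p ≠ (p+p!+1)-1 = p+p!, w ∈ L; and |w| ≥ p.
By the pumping lemma, w = xyz with |xy| ≤ p and y is nonempty.
The first p characters of w are a's, so xy (and hence y) consists only of a's. Write y = a^k, 1 ≤ k ≤ p.
Since 1 ≤ k ≤ p, k divides p!; set t = 1 + p!/k. Then xy^t z has p + (p!/k)·k = p + p! copies of a. Now the a-count is p+p! and (b-count)-1 = (p+p!+1)-1 = p+p!, so i+1 ≠ j fails. So xy^t z = a^{p+p!} b^{p+p!+1} ∉ L.
This contradicts the pumping lemma, so L is not regular.

a^{p+p!} b^{p+p!+1}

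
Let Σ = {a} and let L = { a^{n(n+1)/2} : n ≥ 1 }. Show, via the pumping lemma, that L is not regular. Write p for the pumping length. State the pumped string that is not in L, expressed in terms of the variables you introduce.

a^{p(p+1)/2+k}

Suppose for contradiction that L is regular, and let p be the pumping length.
Take w = a^{p(p+1)/2} ∈ L with |w| = p(p+1)/2 ≥ p.
The pumping lemma gives a decomposition w = xyz where |xy| ≤ p and y is nonempty.
Then y = a^k for some k with 1 ≤ k ≤ p.
Pump with i = 2: xy^2z = a^{p(p+1)/2+k}. Since 1 ≤ k ≤ p, p(p+1)/2 < p(p+1)/2+k ≤ p(p+1)/2+p < (p+1)(p+2)/2, so p(p+1)/2+k is strictly between consecutive triangular numbers. So xy^2z ∉ L.
This is a contradiction; hence L is not regular.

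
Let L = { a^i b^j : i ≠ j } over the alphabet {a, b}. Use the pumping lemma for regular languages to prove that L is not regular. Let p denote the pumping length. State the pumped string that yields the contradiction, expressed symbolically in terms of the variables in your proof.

a^{p+p!} b^{p+p!}

Toward a contradiction, assume L is regular with pumping length p.
Choose w = a^p b^{p+p!}. Since p ≠ p+p!, w ∈ L; and |w| ≥ p.
The pumping lemma gives a decomposition w = xyz where |xy| ≤ p and |y| ≥ 1.
The first p characters of w are a's, so xy (and hence y) consists only of a's. Write y = a^k, 1 ≤ k ≤ p.
Since 1 ≤ k ≤ p, k divides p!; set t = 1 + p!/k. Then xy^t z has p + (p!/k)·k = p + p! copies of a. Now the a-count equals the b-count, so i ≠ j fails. So xy^t z = a^{p+p!} b^{p+p!} ∉ L.
This is a contradiction; hence L is not regular.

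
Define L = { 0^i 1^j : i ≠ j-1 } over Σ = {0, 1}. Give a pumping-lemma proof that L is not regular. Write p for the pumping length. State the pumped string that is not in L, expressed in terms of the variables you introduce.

0^{p+p!} 1^{p+p!+1}

Toward a contradiction, assume L is regular with pumping length p.
Choose w = 0^p 1^{p+p!+1}. Since p ≠ (p+p!+1)-1 = p+p!, w ∈ L; and |w| ≥ p.
The pumping lemma gives a decomposition w = xyz where |xy| ≤ p and |y| > 0.
Since the first p symbols of w are all 0's and |xy| ≤ p, y lies entirely in the leading 0-block: y = 0^k for some k with 1 ≤ k ≤ p.
Since 1 ≤ k ≤ p, k divides p!; set t = 1 + p!/k. Then xy^t z has p + (p!/k)·k = p + p! copies of 0. Now the 0-count is p+p! and (1-count)-1 = (p+p!+1)-1 = p+p!, so i ≠ j-1 fails. So xy^t z = 0^{p+p!} 1^{p+p!+1} ∉ L.
This contradicts the pumping lemma, so L is not regular.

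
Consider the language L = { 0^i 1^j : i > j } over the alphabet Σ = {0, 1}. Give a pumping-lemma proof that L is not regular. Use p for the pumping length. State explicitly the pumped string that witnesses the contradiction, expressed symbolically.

Assume L is regular. Let p be the pumping length given by the pumping lemma.
Choose w = 0^{p+1} 1^p ∈ L, with |w| = 2p+1 ≥ p.
By the pumping lemma, w = xyz with |xy| ≤ p and |y| > 0.
Because |xy| ≤ p and w begins with p copies of 0, we have y = 0^k with 1 ≤ k ≤ p.
Consider xy^0z = xz = 0^{p+1-k} 1^p. Since k ≥ 1, the 0-count p+1-k is at most p, so i > j fails; thus xz ∉ L.
This contradicts the pumping lemma, so L is not regular.

0^{p+1-k} 1^p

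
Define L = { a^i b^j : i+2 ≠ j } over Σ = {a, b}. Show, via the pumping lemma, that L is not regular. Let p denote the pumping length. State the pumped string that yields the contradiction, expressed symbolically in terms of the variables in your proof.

a^{p+p!} b^{p+p!+2}

Toward a contradiction, assume L is regular with pumping length p.
Choose w = a^p b^{p+p!+2}. Since p ≠ (p+p!+2)-2 = p+p!, w ∈ L; and |w| ≥ p.
The pumping lemma gives a decomposition w = xyz where |xy| ≤ p and y is nonempty.
Since the first p symbols of w are all a's and |xy| ≤ p, y lies entirely in the leading a-block: y = a^k for some k with 1 ≤ k ≤ p.
Since 1 ≤ k ≤ p, k divides p!; set t = 1 + p!/k. Then xy^t z has p + (p!/k)·k = p + p! copies of a. Now the a-count is p+p! and (b-count)-2 = (p+p!+2)-2 = p+p!, so i+2 ≠ j fails. So xy^t z = a^{p+p!} b^{p+p!+2} ∉ L.
Contradiction. Therefore L is not regular.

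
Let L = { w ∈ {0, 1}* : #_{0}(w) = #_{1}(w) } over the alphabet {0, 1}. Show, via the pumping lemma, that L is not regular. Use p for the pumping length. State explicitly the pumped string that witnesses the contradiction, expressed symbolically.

0^{p+k} 1^p

Assume L is regular; let p be its pumping constant.
Choose w = 0^p 1^p ∈ L with |w| = 2p ≥ p.
The pumping lemma gives a decomposition w = xyz where |xy| ≤ p and |y| ≥ 1.
The first p characters of w are 0's, so xy (and hence y) consists only of 0's. Write y = 0^k, 1 ≤ k ≤ p.
Pump with i = 2: xy^2z = 0^{p+k} 1^p has p+k occurrences of 0 but only p of 1. Since k ≥ 1 the counts differ, so xy^2z ∉ L.
This is a contradiction; hence L is not regular.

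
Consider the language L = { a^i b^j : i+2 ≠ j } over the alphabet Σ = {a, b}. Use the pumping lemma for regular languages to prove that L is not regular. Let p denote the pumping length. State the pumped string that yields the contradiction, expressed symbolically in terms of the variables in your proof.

a^{p+p!} b^{p+p!+2}

Assume L is regular. Let p be the pumping length given by the pumping lemma.
Choose w = a^p b^{p+p!+2}. Since p ≠ (p+p!+2)-2 = p+p!, w ∈ L; and |w| ≥ p.
By the pumping lemma, w = xyz with |xy| ≤ p and y is nonempty.
Since the first p symbols of w are all a's and |xy| ≤ p, y lies entirely in the leading a-block: y = a^k for some k with 1 ≤ k ≤ p.
Since 1 ≤ k ≤ p, k divides p!; set t = 1 + p!/k. Then xy^t z has p + (p!/k)·k = p + p! copies of a. Now the a-count is p+p! and (b-count)-2 = (p+p!+2)-2 = p+p!, so i+2 ≠ j fails. So xy^t z = a^{p+p!} b^{p+p!+2} ∉ L.
This is a contradiction; hence L is not regular.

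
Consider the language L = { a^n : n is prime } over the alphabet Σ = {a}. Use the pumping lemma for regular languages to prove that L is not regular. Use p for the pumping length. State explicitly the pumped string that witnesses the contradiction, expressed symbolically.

a^{q(1+k)}

Suppose for contradiction that L is regular, and let p be the pumping length.
Let q be a prime with q ≥ p+2 (infinitely many primes exist), and take w = a^q ∈ L with |w| = q ≥ p.
The pumping lemma gives a decomposition w = xyz where |xy| ≤ p and |y| ≥ 1.
Then y = a^k for some k with 1 ≤ k ≤ p.
Since 1 ≤ k ≤ p, |xz| = q-k. Pump with i = q+1: |xy^{q+1}z| = (q-k)+(q+1)k = q+qk = q(1+k), which is composite (both factors ≥ 2). So xy^{q+1}z = a^{q(1+k)} ∉ L.
This is a contradiction; hence L is not regular.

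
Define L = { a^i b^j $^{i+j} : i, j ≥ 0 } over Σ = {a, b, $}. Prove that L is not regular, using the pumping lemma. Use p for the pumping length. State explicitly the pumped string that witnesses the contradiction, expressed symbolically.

a^{p+k} b^p $^{2p}

Suppose for contradiction that L is regular, and let p be the pumping length.
Take w = a^p b^p $^{2p} ∈ L (with i=j=p, i+j=2p), |w| = 4p ≥ p.
The pumping lemma gives a decomposition w = xyz where |xy| ≤ p and |y| ≥ 1.
Since the first p symbols of w are all a's and |xy| ≤ p, y lies entirely in the leading a-block: y = a^k for some k with 1 ≤ k ≤ p.
Consider xy^2z = a^{p+k} b^p $^{2p}. Now the a- and b-counts sum to 2p+k, but the $-count is 2p ≠ 2p+k. So xy^2z ∉ L.
This contradicts the pumping lemma, so L is not regular.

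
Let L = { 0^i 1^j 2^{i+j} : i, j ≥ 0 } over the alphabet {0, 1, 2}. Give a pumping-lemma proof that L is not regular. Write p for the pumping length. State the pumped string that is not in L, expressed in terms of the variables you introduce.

0^{p+k} 1^p 2^{2p}

Suppose for contradiction that L is regular, and let p be the pumping length.
Take w = 0^p 1^p 2^{2p} ∈ L (with i=j=p, i+j=2p), |w| = 4p ≥ p.
The pumping lemma gives a decomposition w = xyz where |xy| ≤ p and |y| > 0.
Since the first p symbols of w are all 0's and |xy| ≤ p, y lies entirely in the leading 0-block: y = 0^k for some k with 1 ≤ k ≤ p.
Consider xy^2z = 0^{p+k} 1^p 2^{2p}. Now the 0- and 1-counts sum to 2p+k, but the 2-count is 2p ≠ 2p+k. So xy^2z ∉ L.
This contradicts the pumping lemma, so L is not regular.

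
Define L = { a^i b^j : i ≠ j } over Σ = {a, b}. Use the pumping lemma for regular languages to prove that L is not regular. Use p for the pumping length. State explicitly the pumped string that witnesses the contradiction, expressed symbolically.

Toward a contradiction, assume L is regular with pumping length p.
Choose w = a^p b^{p+p!}. Since p ≠ p+p!, w ∈ L; and |w| ≥ p.
The pumping lemma gives a decomposition w = xyz where |xy| ≤ p and |y| ≥ 1.
Because |xy| ≤ p and w begins with p copies of a, we have y = a^k with 1 ≤ k ≤ p.
Since 1 ≤ k ≤ p, k divides p!; set t = 1 + p!/k. Then xy^t z has p + (p!/k)·k = p + p! copies of a. Now the a-count equals the b-count, so i ≠ j fails. So xy^t z = a^{p+p!} b^{p+p!} ∉ L.
Contradiction. Therefore L is not regular.

a^{p+p!} b^{p+p!}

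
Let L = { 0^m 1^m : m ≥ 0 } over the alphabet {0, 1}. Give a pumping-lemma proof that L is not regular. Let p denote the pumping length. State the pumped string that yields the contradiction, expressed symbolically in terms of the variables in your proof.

0^{p+k} 1^p

Suppose for contradiction that L is regular, and let p be the pumping length.
Take w = 0^p 1^p. Then w ∈ L and |w| = 2p ≥ p.
By the pumping lemma, w = xyz with |xy| ≤ p and |y| > 0.
Because |xy| ≤ p and w begins with p copies of 0, we have y = 0^k with 1 ≤ k ≤ p.
Pump with i = 2: xy^2z = 0^{p+k} 1^p. For this to lie in L we would need p = p+k, which forces k = 0. But k ≥ 1, so xy^2z ∉ L.
Contradiction. Therefore L is not regular.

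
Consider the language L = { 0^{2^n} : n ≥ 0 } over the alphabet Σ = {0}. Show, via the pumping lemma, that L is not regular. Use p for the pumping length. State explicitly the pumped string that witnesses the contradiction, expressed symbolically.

Suppose for contradiction that L is regular, and let p be the pumping length.
Take w = 0^{2^p} ∈ L with |w| = 2^p ≥ p.
The pumping lemma gives a decomposition w = xyz where |xy| ≤ p and |y| ≥ 1.
Then y = 0^k for some k with 1 ≤ k ≤ p.
Pump with i = 2: xy^2z = 0^{2^p+k}. Since 1 ≤ k ≤ p < 2^p, we have 2^p < 2^p+k < 2^{p+1}, so 2^p+k is not a power of 2. So xy^2z ∉ L.
Contradiction. Therefore L is not regular.

0^{2^p+k}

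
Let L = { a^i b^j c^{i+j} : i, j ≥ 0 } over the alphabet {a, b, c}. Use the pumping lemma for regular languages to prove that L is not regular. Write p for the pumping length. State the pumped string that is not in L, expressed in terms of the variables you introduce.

a^{p+k} b^p c^{2p}

Assume L is regular; let p be its pumping constant.
Take w = a^p b^p c^{2p} ∈ L (with i=j=p, i+j=2p), |w| = 4p ≥ p.
The pumping lemma gives a decomposition w = xyz where |xy| ≤ p and y is nonempty.
Since the first p symbols of w are all a's and |xy| ≤ p, y lies entirely in the leading a-block: y = a^k for some k with 1 ≤ k ≤ p.
Consider xy^2z = a^{p+k} b^p c^{2p}. Now the a- and b-counts sum to 2p+k, but the c-count is 2p ≠ 2p+k. So xy^2z ∉ L.
This contradicts the pumping lemma, so L is not regular.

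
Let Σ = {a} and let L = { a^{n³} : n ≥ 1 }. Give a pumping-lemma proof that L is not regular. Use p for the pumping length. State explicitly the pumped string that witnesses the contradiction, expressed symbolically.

Toward a contradiction, assume L is regular with pumping length p.
Take w = a^{p³} ∈ L with |w| = p³ ≥ p.
By the pumping lemma, w = xyz with |xy| ≤ p and |y| > 0.
Then y = a^k for some k with 1 ≤ k ≤ p.
Pump with i = 2: xy^2z = a^{p³+k}. Since 1 ≤ k ≤ p, p³ < p³+k ≤ p³+p < p³+3p²+3p+1 = (p+1)³, so p³+k is not a perfect cube. So xy^2z ∉ L.
This is a contradiction; hence L is not regular.

a^{p³+k}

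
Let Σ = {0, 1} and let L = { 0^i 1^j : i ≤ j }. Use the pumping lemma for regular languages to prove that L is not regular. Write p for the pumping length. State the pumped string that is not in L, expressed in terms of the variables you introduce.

0^{p+k} 1^p

Assume L is regular. Let p be the pumping length given by the pumping lemma.
Choose w = 0^p 1^p ∈ L, with |w| = 2p ≥ p.
Write w = xyz as guaranteed by the lemma, with |xy| ≤ p and |y| > 0.
The first p characters of w are 0's, so xy (and hence y) consists only of 0's. Write y = 0^k, 1 ≤ k ≤ p.
Consider xy^2z = 0^{p+k} 1^p. Since k ≥ 1, the 0-count p+k exceeds the 1-count p, so i ≤ j fails; thus xy^2z ∉ L.
This contradicts the pumping lemma, so L is not regular.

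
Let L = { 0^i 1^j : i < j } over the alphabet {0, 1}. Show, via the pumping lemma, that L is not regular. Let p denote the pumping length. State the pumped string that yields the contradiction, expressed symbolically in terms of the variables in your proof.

Suppose for contradiction that L is regular, and let p be the pumping length.
Choose w = 0^p 1^{p+1} ∈ L, with |w| = 2p+1 ≥ p.
By the pumping lemma, w = xyz with |xy| ≤ p and |y| > 0.
Because |xy| ≤ p and w begins with p copies of 0, we have y = 0^k with 1 ≤ k ≤ p.
Consider xy^2z = 0^{p+k} 1^{p+1}. Since k ≥ 1, the 0-count p+k is at least p+1, so i < j fails; thus xy^2z ∉ L.
This is a contradiction; hence L is not regular.

0^{p+k} 1^{p+1}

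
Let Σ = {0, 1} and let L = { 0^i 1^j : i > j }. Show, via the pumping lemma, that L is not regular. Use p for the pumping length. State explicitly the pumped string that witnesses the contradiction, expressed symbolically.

Toward a contradiction, assume L is regular with pumping length p.
Choose w = 0^{p+1} 1^p ∈ L, with |w| = 2p+1 ≥ p.
Write w = xyz as guaranteed by the lemma, with |xy| ≤ p and y is nonempty.
The first p characters of w are 0's, so xy (and hence y) consists only of 0's. Write y = 0^k, 1 ≤ k ≤ p.
Consider xy^0z = xz = 0^{p+1-k} 1^p. Since k ≥ 1, the 0-count p+1-k is at most p, so i > j fails; thus xz ∉ L.
This contradicts the pumping lemma, so L is not regular.

0^{p+1-k} 1^p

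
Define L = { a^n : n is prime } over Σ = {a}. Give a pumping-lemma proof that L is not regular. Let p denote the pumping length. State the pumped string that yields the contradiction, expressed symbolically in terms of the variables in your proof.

a^{q(1+k)}

Suppose for contradiction that L is regular, and let p be the pumping length.
Let q be a prime with q ≥ p+2 (infinitely many primes exist), and take w = a^q ∈ L with |w| = q ≥ p.
The pumping lemma gives a decomposition w = xyz where |xy| ≤ p and |y| ≥ 1.
Then y = a^k for some k with 1 ≤ k ≤ p.
Since 1 ≤ k ≤ p, |xz| = q-k. Pump with i = q+1: |xy^{q+1}z| = (q-k)+(q+1)k = q+qk = q(1+k), which is composite (both factors ≥ 2). So xy^{q+1}z = a^{q(1+k)} ∉ L.
Contradiction. Therefore L is not regular.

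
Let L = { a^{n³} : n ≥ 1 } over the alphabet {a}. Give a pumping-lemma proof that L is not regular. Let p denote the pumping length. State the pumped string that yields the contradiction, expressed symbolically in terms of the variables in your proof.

Toward a contradiction, assume L is regular with pumping length p.
Take w = a^{p³} ∈ L with |w| = p³ ≥ p.
The pumping lemma gives a decomposition w = xyz where |xy| ≤ p and |y| ≥ 1.
Then y = a^k for some k with 1 ≤ k ≤ p.
Pump with i = 2: xy^2z = a^{p³+k}. Since 1 ≤ k ≤ p, p³ < p³+k ≤ p³+p < p³+3p²+3p+1 = (p+1)³, so p³+k is not a perfect cube. So xy^2z ∉ L.
This is a contradiction; hence L is not regular.

a^{p³+k}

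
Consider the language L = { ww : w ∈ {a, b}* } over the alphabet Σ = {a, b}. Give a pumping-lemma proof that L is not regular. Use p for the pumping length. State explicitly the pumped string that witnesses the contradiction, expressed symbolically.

Toward a contradiction, assume L is regular with pumping length p.
Take w = a^p b^p a^p b^p = uu where u = a^pb^p; then w ∈ L and |w| = 4p ≥ p.
Write w = xyz as guaranteed by the lemma, with |xy| ≤ p and y is nonempty.
The first p characters of w are a's, so xy (and hence y) consists only of a's. Write y = a^k, 1 ≤ k ≤ p.
Pump with i = 2: xy^2z = a^{p+k} b^p a^p b^p, of length 4p+k. Suppose this equals vv. The string starts with a and ends with b, so v does too; thus the boundary between the two copies of v is a b→a transition. There is exactly one such transition, at position 2p+k, so |v| = 2p+k and |vv| = 4p+2k ≠ 4p+k since k ≥ 1. So xy^2z ∉ L.
Contradiction. Therefore L is not regular.

a^{p+k} b^p a^p b^p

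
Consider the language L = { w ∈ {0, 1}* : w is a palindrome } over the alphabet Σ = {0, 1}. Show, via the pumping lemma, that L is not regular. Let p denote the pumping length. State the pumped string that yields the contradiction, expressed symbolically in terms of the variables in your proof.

0^{p+k} 1 0^p

Assume L is regular; let p be its pumping constant.
Take w = 0^p 1 0^p, a palindrome of length 2p+1 ≥ p.
By the pumping lemma, w = xyz with |xy| ≤ p and |y| ≥ 1.
Since the first p symbols of w are all 0's and |xy| ≤ p, y lies entirely in the leading 0-block: y = 0^k for some k with 1 ≤ k ≤ p.
Pump with i = 2: xy^2z = 0^{p+k} 1 0^p. Its reverse is 0^p 1 0^{p+k}, which differs from xy^2z since k ≥ 1. So xy^2z is not a palindrome and xy^2z ∉ L.
This contradicts the pumping lemma, so L is not regular.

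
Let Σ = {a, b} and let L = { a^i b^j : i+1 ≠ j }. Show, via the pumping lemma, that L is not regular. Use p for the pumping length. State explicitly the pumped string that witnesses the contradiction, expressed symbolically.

Toward a contradiction, assume L is regular with pumping length p.
Choose w = a^p b^{p+p!+1}. Since p ≠ (p+p!+1)-1 = p+p!, w ∈ L; and |w| ≥ p.
By the pumping lemma, w = xyz with |xy| ≤ p and |y| > 0.
Because |xy| ≤ p and w begins with p copies of a, we have y = a^k with 1 ≤ k ≤ p.
Since 1 ≤ k ≤ p, k divides p!; set t = 1 + p!/k. Then xy^t z has p + (p!/k)·k = p + p! copies of a. Now the a-count is p+p! and (b-count)-1 = (p+p!+1)-1 = p+p!, so i+1 ≠ j fails. So xy^t z = a^{p+p!} b^{p+p!+1} ∉ L.
This is a contradiction; hence L is not regular.

a^{p+p!} b^{p+p!+1}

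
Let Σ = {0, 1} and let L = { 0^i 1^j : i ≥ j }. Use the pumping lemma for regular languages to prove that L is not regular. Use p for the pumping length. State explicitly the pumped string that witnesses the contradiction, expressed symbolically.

Toward a contradiction, assume L is regular with pumping length p.
Choose w = 0^p 1^p ∈ L, with |w| = 2p ≥ p.
The pumping lemma gives a decomposition w = xyz where |xy| ≤ p and y is nonempty.
Because |xy| ≤ p and w begins with p copies of 0, we have y = 0^k with 1 ≤ k ≤ p.
Consider xy^0z = xz = 0^{p-k} 1^p. Since k ≥ 1, the 0-count p-k is less than p, so i ≥ j fails; thus xz ∉ L.
Contradiction. Therefore L is not regular.

0^{p-k} 1^p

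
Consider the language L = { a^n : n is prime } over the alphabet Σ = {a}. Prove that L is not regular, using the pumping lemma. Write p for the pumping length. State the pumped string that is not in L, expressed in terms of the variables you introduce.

a^{q(1+k)}

Assume L is regular. Let p be the pumping length given by the pumping lemma.
Let q be a prime with q ≥ p+2 (infinitely many primes exist), and take w = a^q ∈ L with |w| = q ≥ p.
The pumping lemma gives a decomposition w = xyz where |xy| ≤ p and y is nonempty.
Then y = a^k for some k with 1 ≤ k ≤ p.
Since 1 ≤ k ≤ p, |xz| = q-k. Pump with i = q+1: |xy^{q+1}z| = (q-k)+(q+1)k = q+qk = q(1+k), which is composite (both factors ≥ 2). So xy^{q+1}z = a^{q(1+k)} ∉ L.
This contradicts the pumping lemma, so L is not regular.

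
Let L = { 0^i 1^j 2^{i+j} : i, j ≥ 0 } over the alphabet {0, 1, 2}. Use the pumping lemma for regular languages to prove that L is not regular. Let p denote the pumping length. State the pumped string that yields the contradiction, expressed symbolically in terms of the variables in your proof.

0^{p+k} 1^p 2^{2p}

Assume L is regular. Let p be the pumping length given by the pumping lemma.
Take w = 0^p 1^p 2^{2p} ∈ L (with i=j=p, i+j=2p), |w| = 4p ≥ p.
Write w = xyz as guaranteed by the lemma, with |xy| ≤ p and |y| > 0.
Because |xy| ≤ p and w begins with p copies of 0, we have y = 0^k with 1 ≤ k ≤ p.
Consider xy^2z = 0^{p+k} 1^p 2^{2p}. Now the 0- and 1-counts sum to 2p+k, but the 2-count is 2p ≠ 2p+k. So xy^2z ∉ L.
This is a contradiction; hence L is not regular.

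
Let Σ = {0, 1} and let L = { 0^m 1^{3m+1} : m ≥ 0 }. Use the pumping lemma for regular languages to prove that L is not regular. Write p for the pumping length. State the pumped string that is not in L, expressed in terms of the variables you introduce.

0^{p+k} 1^{3p+1}

Toward a contradiction, assume L is regular with pumping length p.
Choose w = 0^p 1^{3p+1}, which is in L with |w| = 4p+1 ≥ p.
Write w = xyz as guaranteed by the lemma, with |xy| ≤ p and |y| > 0.
Since the first p symbols of w are all 0's and |xy| ≤ p, y lies entirely in the leading 0-block: y = 0^k for some k with 1 ≤ k ≤ p.
Pump with i = 2: xy^2z = 0^{p+k} 1^{3p+1}. For this to lie in L we would need 3p+1 = 3(p+k)+1, which forces k = 0. But k ≥ 1, so xy^2z ∉ L.
Contradiction. Therefore L is not regular.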